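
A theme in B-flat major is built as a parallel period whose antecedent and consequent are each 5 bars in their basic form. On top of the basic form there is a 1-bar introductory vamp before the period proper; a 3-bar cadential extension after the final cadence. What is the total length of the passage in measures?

14 measures

Basic parallel period: 5 + 5 = 10 bars.
10 (basic form) + 1 (introduction) + 3 (cadential extension) = 14.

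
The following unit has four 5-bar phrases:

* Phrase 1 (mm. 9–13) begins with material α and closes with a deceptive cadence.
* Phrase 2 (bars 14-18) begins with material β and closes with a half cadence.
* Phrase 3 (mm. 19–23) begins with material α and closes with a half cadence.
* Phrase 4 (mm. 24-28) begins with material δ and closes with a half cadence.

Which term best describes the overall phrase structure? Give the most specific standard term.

phrase group

Phrase 4 ends with a half cadence, no stronger than phrase 2's half cadence, so the four phrases do not form a double period; nor do phrases 3–4 duplicate 1–2, so it is not a repeated period. With no phrase reaching a conclusive cadence, the passage is a phrase group.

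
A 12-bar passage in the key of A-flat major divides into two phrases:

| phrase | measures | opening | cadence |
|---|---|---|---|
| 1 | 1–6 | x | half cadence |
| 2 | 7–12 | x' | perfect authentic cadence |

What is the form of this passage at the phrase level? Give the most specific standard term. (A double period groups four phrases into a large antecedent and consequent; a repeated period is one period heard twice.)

Phrase 1 ends with a half cadence (weaker) and phrase 2 with a perfect authentic cadence (stronger): antecedent + consequent = a period.
The two phrases open with the same material (x / x'), so the period is parallel.

parallel period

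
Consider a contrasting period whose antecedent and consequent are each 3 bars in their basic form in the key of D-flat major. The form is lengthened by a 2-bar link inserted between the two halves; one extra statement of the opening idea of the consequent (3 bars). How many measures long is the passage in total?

11 measures

Basic contrasting period: 3 + 3 = 6 bars.
6 (basic form) + 2 (link) + 3 (extra statement) = 11.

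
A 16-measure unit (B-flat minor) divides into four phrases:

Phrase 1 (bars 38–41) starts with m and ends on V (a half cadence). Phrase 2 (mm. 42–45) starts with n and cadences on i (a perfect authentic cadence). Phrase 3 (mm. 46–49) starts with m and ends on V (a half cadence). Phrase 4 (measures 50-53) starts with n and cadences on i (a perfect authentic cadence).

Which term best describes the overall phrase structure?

repeated period

The cadence pattern HC–PAC–HC–PAC is weak–strong twice, and phrases 3–4 restate phrases 1–2: a period heard twice, not a double period (which would end weakly at phrase 2).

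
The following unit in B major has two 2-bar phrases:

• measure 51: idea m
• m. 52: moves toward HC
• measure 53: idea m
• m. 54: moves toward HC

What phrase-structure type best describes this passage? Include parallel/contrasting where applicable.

Both phrases have the same opening (m) and the same cadence (half cadence): the second is a restatement, not a consequent, so this is a repeated phrase rather than a period.

repeated phrase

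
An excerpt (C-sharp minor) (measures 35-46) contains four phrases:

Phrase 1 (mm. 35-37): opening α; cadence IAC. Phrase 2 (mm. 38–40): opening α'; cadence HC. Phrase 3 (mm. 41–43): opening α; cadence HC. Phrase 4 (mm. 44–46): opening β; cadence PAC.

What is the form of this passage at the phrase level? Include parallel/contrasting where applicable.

parallel double period

Four phrases in two halves: the first half (mm. 35–40) ends with a half cadence, the second (measures 41–46) with a perfect authentic cadence — a large antecedent–consequent pair, i.e. a double period.
Phrase 3 begins with the same material as phrase 1, making it parallel.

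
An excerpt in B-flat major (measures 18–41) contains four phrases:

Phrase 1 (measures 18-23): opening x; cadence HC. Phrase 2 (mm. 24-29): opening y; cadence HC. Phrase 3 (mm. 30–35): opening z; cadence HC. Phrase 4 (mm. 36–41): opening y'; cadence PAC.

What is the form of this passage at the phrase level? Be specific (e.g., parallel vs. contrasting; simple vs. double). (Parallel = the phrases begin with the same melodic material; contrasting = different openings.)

Four phrases in two halves: the first half (measures 18–29) ends with a half cadence, the second (mm. 30-41) with a perfect authentic cadence — a large antecedent–consequent pair, i.e. a double period.
Phrase 3 begins with different material from phrase 1, making it contrasting.

contrasting double period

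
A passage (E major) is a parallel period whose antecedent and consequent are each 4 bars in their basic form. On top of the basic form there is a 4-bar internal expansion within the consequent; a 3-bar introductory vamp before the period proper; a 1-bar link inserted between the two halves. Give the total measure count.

16 measures

Basic parallel period: 4 + 4 = 8 bars.
8 (basic form) + 4 (internal expansion) + 3 (introduction) + 1 (link) = 16.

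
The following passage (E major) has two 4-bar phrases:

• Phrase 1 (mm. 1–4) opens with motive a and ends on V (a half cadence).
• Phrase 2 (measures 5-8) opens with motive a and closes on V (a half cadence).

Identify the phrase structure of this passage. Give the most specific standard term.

Both phrases have the same opening (a) and the same cadence (half cadence): the second is a restatement, not a consequent, so this is a repeated phrase rather than a period.

repeated phrase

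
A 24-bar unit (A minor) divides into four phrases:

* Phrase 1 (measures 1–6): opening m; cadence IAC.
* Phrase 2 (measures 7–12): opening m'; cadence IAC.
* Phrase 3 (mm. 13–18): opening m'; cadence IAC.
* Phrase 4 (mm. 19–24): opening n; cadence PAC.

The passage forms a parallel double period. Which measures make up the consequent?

measures 13–24

In a double period the four phrases pair into a large antecedent (phrases 1–2, ending imperfect authentic cadence) and a large consequent (phrases 3–4, ending perfect authentic cadence). The consequent spans bars 13–24.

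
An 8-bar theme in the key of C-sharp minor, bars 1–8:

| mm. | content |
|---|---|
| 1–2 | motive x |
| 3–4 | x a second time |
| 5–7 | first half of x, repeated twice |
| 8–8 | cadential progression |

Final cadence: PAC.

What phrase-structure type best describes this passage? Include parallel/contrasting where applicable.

sentence

Basic idea (mm. 1–2) + its repetition (bars 3-4) form the presentation; fragmentation and cadence (mm. 5-8) form the continuation — the 8-bar whole is a sentence.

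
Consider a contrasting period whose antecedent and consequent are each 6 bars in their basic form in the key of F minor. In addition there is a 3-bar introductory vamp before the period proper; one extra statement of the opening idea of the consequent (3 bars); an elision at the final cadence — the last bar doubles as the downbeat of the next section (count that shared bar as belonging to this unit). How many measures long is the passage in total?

Basic contrasting period: 6 + 6 = 12 bars.
12 (basic form) + 3 (introduction) + 3 (extra statement) = 18.
The elision shares a bar with the next section but does not change this unit's count.

18 measures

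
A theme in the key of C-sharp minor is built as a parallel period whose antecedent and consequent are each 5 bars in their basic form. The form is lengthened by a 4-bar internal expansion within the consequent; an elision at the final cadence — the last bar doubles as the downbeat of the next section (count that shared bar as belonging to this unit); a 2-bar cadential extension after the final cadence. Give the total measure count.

16 measures

Basic parallel period: 5 + 5 = 10 bars.
10 (basic form) + 4 (internal expansion) + 2 (cadential extension) = 16.
The elision shares a bar with the next section but does not change this unit's count.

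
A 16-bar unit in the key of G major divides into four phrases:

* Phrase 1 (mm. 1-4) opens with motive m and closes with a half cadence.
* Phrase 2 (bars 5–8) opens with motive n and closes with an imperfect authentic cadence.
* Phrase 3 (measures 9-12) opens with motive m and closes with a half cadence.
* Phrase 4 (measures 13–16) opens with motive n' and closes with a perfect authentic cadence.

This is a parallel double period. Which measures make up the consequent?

measures 9–16

In a double period the first pair of phrases (ending imperfect authentic cadence) is the large antecedent and the second pair (ending perfect authentic cadence) is the large consequent; the consequent is measures 9–16.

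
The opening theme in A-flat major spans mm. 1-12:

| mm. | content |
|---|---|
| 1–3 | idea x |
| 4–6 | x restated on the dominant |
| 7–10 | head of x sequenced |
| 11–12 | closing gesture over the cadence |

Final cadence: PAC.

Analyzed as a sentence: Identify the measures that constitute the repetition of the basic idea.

measures 4–6

The presentation of a sentence is the basic idea (mm. 1–3) plus its repetition (mm. 4-6); the repetition of the basic idea is therefore measures 4–6.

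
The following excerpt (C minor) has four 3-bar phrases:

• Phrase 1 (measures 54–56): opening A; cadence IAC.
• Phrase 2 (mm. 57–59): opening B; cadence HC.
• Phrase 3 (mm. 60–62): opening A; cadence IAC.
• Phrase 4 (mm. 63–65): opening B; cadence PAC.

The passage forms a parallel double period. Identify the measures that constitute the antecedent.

In a double period the four phrases pair into a large antecedent (phrases 1–2, ending half cadence) and a large consequent (phrases 3–4, ending perfect authentic cadence). The antecedent spans mm. 54–59.

measures 54–59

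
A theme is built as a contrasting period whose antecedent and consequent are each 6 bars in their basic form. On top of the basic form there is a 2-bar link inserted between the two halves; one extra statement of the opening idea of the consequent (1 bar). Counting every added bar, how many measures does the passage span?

15 measures

Basic contrasting period: 6 + 6 = 12 bars.
12 (basic form) + 2 (link) + 1 (extra statement) = 15.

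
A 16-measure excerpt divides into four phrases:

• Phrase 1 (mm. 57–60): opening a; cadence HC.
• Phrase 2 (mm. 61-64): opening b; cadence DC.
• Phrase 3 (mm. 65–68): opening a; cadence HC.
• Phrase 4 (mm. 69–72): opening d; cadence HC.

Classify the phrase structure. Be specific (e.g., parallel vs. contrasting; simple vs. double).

phrase group

Phrase 4 ends with a half cadence, no stronger than phrase 2's deceptive cadence, so the four phrases do not form a double period; nor do phrases 3–4 duplicate 1–2, so it is not a repeated period. With no phrase reaching a conclusive cadence, the passage is a phrase group.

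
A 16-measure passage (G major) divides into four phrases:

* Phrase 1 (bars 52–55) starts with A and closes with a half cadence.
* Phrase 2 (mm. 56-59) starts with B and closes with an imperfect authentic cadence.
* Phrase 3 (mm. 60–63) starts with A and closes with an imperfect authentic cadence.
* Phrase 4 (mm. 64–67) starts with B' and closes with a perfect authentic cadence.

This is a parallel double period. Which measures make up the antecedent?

In a double period the first pair of phrases (ending imperfect authentic cadence) is the large antecedent and the second pair (ending perfect authentic cadence) is the large consequent; the antecedent is measures 52–59.

measures 52–59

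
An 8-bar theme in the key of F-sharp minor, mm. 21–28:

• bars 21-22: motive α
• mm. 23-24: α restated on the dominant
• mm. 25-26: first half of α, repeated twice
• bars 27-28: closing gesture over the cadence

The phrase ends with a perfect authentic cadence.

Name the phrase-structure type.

sentence

Basic idea (mm. 21–22) + its repetition (measures 23-24) form the presentation; fragmentation and cadence (measures 25-28) form the continuation — the 8-bar whole is a sentence.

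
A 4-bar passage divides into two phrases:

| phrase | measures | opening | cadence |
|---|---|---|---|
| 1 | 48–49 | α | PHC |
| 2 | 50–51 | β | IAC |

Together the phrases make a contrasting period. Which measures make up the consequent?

measures 50–51

The phrase ending with the weaker cadence (Phrygian half cadence) is the antecedent; the one ending more conclusively (imperfect authentic cadence) is the consequent. The consequent is measures 50–51.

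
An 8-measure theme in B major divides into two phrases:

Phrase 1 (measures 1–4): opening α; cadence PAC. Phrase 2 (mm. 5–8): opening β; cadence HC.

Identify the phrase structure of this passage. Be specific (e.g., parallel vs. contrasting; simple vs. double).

The second phrase closes with a half cadence, which is not stronger than the first phrase's perfect authentic cadence; without a weak→strong cadential pair there is no antecedent–consequent relationship, so this is a phrase group rather than a period.

phrase group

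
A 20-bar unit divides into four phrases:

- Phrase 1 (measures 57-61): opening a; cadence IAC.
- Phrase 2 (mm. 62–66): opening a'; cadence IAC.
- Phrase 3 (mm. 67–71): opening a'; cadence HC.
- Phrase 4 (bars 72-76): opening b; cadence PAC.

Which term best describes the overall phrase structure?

Four phrases in two halves: the first half (bars 57–66) ends with an imperfect authentic cadence, the second (measures 67-76) with a perfect authentic cadence — a large antecedent–consequent pair, i.e. a double period.
Phrase 3 begins with the same material as phrase 1, making it parallel.

parallel double period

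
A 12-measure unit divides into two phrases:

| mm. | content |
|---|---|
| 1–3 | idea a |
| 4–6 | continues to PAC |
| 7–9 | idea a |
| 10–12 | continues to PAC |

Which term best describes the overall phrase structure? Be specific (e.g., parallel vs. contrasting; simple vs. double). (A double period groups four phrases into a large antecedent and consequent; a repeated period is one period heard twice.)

Both phrases have the same opening (a) and the same cadence (perfect authentic cadence): the second is a restatement, not a consequent, so this is a repeated phrase rather than a period.

repeated phrase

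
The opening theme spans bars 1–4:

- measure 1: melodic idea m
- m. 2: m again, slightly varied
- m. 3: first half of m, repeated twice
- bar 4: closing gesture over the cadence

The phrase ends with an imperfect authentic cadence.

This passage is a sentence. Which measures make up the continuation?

After the presentation (mm. 1-2), the continuation covers the fragmentation through the cadence: mm. 3-4.

measures 3–4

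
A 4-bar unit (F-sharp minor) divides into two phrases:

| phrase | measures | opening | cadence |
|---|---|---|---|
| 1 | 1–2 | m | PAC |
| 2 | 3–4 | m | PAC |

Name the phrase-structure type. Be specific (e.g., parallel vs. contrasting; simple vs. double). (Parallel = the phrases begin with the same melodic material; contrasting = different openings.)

Both phrases have the same opening (m) and the same cadence (perfect authentic cadence): the second is a restatement, not a consequent, so this is a repeated phrase rather than a period.

repeated phrase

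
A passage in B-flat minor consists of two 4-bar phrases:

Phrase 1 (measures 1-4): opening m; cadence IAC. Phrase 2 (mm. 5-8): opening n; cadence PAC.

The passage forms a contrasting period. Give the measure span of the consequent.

The phrase ending with the weaker cadence (imperfect authentic cadence) is the antecedent; the one ending more conclusively (perfect authentic cadence) is the consequent. The consequent is measures 5–8.

measures 5–8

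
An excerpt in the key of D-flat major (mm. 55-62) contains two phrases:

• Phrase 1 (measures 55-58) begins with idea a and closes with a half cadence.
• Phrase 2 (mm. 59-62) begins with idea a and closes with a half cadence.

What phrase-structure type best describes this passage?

Both phrases have the same opening (a) and the same cadence (half cadence): the second is a restatement, not a consequent, so this is a repeated phrase rather than a period.

repeated phrase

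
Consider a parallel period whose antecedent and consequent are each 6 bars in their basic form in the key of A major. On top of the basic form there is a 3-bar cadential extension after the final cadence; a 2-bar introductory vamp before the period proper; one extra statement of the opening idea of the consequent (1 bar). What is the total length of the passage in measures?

Basic parallel period: 6 + 6 = 12 bars.
12 (basic form) + 3 (cadential extension) + 2 (introduction) + 1 (extra statement) = 18.

18 measures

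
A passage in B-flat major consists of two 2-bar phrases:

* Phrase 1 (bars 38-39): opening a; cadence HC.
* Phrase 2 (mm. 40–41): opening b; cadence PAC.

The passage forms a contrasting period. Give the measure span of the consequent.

The phrase ending with the weaker cadence (half cadence) is the antecedent; the one ending more conclusively (perfect authentic cadence) is the consequent. The consequent is measures 40–41.

measures 40–41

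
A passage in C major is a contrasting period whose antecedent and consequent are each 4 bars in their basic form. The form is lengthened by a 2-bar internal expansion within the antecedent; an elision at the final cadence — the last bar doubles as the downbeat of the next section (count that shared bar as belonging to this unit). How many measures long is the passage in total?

10 measures

Basic contrasting period: 4 + 4 = 8 bars.
8 (basic form) + 2 (internal expansion) = 10.
The elision shares a bar with the next section but does not change this unit's count.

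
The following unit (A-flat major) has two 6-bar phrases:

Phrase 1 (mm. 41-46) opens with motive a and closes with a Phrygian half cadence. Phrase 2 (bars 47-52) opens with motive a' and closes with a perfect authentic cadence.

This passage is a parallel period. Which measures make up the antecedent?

measures 41–46

The antecedent is the phrase ending with the weaker cadence (Phrygian half cadence, phrase 1) and the consequent the one ending more conclusively (perfect authentic cadence, phrase 2); the antecedent is measures 41–46.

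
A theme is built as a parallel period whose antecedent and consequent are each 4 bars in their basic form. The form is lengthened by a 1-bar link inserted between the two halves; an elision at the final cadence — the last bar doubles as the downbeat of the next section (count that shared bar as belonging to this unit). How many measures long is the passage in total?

9 measures

Basic parallel period: 4 + 4 = 8 bars.
8 (basic form) + 1 (link) = 9.
The elision shares a bar with the next section but does not change this unit's count.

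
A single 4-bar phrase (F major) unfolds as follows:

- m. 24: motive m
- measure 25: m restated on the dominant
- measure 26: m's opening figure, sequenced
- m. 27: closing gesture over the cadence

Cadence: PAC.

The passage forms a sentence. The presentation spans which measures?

measures 24–25

The presentation of a sentence is the basic idea (measure 24) plus its repetition (m. 25); the presentation is therefore measures 24-25.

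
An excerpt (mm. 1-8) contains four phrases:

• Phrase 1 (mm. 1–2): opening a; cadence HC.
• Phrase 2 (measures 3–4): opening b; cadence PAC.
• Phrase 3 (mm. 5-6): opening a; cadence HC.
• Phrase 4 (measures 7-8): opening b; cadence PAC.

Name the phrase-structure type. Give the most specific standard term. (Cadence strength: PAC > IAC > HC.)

repeated period

The cadence pattern HC–PAC–HC–PAC is weak–strong twice, and phrases 3–4 restate phrases 1–2: a period heard twice, not a double period (which would end weakly at phrase 2).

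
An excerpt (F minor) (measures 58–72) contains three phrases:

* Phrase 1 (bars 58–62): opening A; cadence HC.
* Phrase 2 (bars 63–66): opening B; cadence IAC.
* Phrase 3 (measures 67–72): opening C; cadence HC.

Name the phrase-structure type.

The final phrase closes with a half cadence, which is not stronger than the preceding imperfect authentic cadence; the 3 phrases lack an overall antecedent–consequent design and so form a phrase group.

phrase group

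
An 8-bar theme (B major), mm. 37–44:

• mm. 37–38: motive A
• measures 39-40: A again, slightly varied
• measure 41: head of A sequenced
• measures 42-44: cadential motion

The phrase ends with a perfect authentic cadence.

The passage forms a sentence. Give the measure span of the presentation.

measures 37–40

The presentation of a sentence is the basic idea (mm. 37-38) plus its repetition (mm. 39–40); the presentation is therefore mm. 37-40.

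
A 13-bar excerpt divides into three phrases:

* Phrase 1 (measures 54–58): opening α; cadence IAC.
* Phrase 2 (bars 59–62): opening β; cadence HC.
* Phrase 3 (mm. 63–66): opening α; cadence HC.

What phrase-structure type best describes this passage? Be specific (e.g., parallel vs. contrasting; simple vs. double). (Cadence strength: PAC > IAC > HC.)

phrase group

The final phrase closes with a half cadence, which is not stronger than the preceding half cadence; the 3 phrases lack an overall antecedent–consequent design and so form a phrase group.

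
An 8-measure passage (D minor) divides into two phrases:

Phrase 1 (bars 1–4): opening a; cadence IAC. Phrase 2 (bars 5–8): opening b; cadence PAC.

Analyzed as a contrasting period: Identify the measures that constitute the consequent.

measures 5–8

The antecedent is the phrase ending with the weaker cadence (imperfect authentic cadence, phrase 1) and the consequent the one ending more conclusively (perfect authentic cadence, phrase 2); the consequent is measures 5–8.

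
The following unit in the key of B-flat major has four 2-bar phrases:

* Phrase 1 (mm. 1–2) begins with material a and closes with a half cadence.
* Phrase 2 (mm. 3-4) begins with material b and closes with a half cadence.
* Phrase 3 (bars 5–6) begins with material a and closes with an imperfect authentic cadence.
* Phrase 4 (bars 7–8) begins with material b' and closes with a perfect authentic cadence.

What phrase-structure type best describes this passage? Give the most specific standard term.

parallel double period

Four phrases in two halves: the first half (bars 1–4) ends with a half cadence, the second (bars 5–8) with a perfect authentic cadence — a large antecedent–consequent pair, i.e. a double period.
Phrase 3 begins with the same material as phrase 1, making it parallel.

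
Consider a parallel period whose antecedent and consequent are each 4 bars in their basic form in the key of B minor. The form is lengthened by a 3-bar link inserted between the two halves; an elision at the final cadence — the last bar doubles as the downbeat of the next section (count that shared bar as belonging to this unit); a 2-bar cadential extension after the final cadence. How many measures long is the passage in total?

Basic parallel period: 4 + 4 = 8 bars.
8 (basic form) + 3 (link) + 2 (cadential extension) = 13.
The elision shares a bar with the next section but does not change this unit's count.

13 measures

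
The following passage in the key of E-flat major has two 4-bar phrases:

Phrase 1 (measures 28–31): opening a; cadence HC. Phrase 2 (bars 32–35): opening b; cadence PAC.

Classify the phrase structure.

contrasting period

Phrase 1 ends with a half cadence (weaker) and phrase 2 with a perfect authentic cadence (stronger): antecedent + consequent = a period.
The two phrases open with different material (a / b), so the period is contrasting.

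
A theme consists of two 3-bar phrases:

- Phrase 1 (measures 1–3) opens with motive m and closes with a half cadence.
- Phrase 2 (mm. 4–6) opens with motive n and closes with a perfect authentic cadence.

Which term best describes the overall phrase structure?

Phrase 1 ends with a half cadence (weaker) and phrase 2 with a perfect authentic cadence (stronger): antecedent + consequent = a period.
The two phrases open with different material (m / n), so the period is contrasting.

contrasting period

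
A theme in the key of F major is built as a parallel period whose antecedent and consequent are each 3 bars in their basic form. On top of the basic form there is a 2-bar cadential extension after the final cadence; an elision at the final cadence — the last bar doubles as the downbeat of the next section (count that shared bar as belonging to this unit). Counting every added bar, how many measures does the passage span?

8 measures

Basic parallel period: 3 + 3 = 6 bars.
6 (basic form) + 2 (cadential extension) = 8.
The elision shares a bar with the next section but does not change this unit's count.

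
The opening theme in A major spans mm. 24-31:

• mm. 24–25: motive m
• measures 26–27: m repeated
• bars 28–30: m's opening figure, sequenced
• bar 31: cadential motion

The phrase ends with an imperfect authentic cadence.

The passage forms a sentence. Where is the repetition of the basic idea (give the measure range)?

measures 26–27

The presentation of a sentence is the basic idea (mm. 24-25) plus its repetition (measures 26–27); the repetition of the basic idea is therefore mm. 26–27.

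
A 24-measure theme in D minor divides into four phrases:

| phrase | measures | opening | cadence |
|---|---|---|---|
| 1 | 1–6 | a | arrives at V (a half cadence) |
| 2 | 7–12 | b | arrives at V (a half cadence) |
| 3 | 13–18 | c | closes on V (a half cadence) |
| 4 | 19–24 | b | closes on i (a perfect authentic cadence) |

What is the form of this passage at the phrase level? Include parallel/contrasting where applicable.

Four phrases in two halves: the first half (measures 1-12) ends with a half cadence, the second (measures 13-24) with a perfect authentic cadence — a large antecedent–consequent pair, i.e. a double period.
Phrase 3 begins with different material from phrase 1, making it contrasting.

contrasting double period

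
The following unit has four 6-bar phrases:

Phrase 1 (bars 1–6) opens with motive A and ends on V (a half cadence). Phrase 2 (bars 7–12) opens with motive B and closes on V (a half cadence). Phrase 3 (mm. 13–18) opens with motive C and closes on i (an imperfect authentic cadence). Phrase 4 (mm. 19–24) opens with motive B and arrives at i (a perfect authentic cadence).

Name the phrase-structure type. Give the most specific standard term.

Four phrases in two halves: the first half (bars 1-12) ends with a half cadence, the second (mm. 13–24) with a perfect authentic cadence — a large antecedent–consequent pair, i.e. a double period.
Phrase 3 begins with different material from phrase 1, making it contrasting.

contrasting double period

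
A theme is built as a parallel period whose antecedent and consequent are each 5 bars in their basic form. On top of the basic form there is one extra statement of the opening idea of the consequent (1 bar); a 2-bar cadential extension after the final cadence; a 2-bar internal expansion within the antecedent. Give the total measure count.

15 measures

Basic parallel period: 5 + 5 = 10 bars.
10 (basic form) + 1 (extra statement) + 2 (cadential extension) + 2 (internal expansion) = 15.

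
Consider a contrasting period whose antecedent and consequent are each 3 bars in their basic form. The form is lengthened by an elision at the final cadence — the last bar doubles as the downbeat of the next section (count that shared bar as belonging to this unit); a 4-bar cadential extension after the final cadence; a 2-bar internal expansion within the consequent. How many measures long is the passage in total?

Basic contrasting period: 3 + 3 = 6 bars.
6 (basic form) + 4 (cadential extension) + 2 (internal expansion) = 12.
The elision shares a bar with the next section but does not change this unit's count.

12 measures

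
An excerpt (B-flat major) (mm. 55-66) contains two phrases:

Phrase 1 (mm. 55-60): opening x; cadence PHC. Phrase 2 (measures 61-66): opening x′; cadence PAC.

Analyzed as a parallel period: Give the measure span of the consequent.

The antecedent is the phrase ending with the weaker cadence (Phrygian half cadence, phrase 1) and the consequent the one ending more conclusively (perfect authentic cadence, phrase 2); the consequent is bars 61–66.

measures 61–66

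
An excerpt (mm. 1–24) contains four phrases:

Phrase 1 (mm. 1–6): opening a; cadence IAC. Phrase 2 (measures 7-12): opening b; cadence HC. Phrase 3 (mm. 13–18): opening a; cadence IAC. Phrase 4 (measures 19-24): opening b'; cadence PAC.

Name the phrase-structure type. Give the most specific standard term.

Four phrases in two halves: the first half (mm. 1–12) ends with a half cadence, the second (measures 13–24) with a perfect authentic cadence — a large antecedent–consequent pair, i.e. a double period.
Phrase 3 begins with the same material as phrase 1, making it parallel.

parallel double period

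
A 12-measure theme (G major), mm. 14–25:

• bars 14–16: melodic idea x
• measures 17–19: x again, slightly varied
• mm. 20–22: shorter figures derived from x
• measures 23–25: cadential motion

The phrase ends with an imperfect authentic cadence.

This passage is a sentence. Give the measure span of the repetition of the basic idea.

measures 17–19

The presentation of a sentence is the basic idea (mm. 14-16) plus its repetition (mm. 17–19); the repetition of the basic idea is therefore mm. 17–19.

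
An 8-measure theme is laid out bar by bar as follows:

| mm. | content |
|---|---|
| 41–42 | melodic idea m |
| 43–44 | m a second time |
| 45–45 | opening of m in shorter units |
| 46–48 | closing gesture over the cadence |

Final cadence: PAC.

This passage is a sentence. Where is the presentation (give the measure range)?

The presentation of a sentence is the basic idea (bars 41–42) plus its repetition (mm. 43–44); the presentation is therefore mm. 41-44.

measures 41–44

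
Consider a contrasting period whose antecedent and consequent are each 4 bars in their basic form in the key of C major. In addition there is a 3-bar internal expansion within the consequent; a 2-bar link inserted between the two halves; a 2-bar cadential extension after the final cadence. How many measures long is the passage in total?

15 measures

Basic contrasting period: 4 + 4 = 8 bars.
8 (basic form) + 3 (internal expansion) + 2 (link) + 2 (cadential extension) = 15.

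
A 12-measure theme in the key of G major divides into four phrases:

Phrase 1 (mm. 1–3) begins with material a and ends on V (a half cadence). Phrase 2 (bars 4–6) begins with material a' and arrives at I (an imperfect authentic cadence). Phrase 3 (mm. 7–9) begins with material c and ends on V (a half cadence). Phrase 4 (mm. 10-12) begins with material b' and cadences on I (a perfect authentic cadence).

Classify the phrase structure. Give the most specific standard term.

Four phrases in two halves: the first half (measures 1–6) ends with an imperfect authentic cadence, the second (measures 7-12) with a perfect authentic cadence — a large antecedent–consequent pair, i.e. a double period.
Phrase 3 begins with different material from phrase 1, making it contrasting.

contrasting double period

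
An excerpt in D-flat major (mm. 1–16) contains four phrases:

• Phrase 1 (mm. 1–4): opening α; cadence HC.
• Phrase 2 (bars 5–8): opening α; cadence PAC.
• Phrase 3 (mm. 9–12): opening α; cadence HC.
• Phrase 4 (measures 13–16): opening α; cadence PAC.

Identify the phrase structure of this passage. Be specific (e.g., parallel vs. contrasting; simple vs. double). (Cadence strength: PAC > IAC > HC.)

repeated period

The cadence pattern HC–PAC–HC–PAC is weak–strong twice, and phrases 3–4 restate phrases 1–2: a period heard twice, not a double period (which would end weakly at phrase 2).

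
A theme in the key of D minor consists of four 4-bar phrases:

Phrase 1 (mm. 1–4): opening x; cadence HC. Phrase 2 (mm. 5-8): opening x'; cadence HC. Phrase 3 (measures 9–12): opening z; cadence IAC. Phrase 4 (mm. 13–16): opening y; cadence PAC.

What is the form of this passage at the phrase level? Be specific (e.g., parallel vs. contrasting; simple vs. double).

contrasting double period

Four phrases in two halves: the first half (bars 1-8) ends with a half cadence, the second (mm. 9–16) with a perfect authentic cadence — a large antecedent–consequent pair, i.e. a double period.
Phrase 3 begins with different material from phrase 1, making it contrasting.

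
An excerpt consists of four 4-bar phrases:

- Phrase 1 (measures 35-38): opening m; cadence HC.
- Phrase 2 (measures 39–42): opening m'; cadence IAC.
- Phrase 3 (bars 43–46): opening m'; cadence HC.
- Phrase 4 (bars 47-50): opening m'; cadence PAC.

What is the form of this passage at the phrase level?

parallel double period

Four phrases in two halves: the first half (mm. 35–42) ends with an imperfect authentic cadence, the second (mm. 43-50) with a perfect authentic cadence — a large antecedent–consequent pair, i.e. a double period.
Phrase 3 begins with the same material as phrase 1, making it parallel.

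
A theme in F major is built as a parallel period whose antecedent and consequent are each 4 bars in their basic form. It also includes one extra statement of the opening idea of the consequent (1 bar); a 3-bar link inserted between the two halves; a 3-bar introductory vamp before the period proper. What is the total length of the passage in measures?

15 measures

Basic parallel period: 4 + 4 = 8 bars.
8 (basic form) + 1 (extra statement) + 3 (link) + 3 (introduction) = 15.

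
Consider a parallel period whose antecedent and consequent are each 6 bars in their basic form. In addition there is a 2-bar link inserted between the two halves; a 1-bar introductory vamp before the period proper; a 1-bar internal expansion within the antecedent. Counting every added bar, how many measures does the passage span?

Basic parallel period: 6 + 6 = 12 bars.
12 (basic form) + 2 (link) + 1 (introduction) + 1 (internal expansion) = 16.

16 measures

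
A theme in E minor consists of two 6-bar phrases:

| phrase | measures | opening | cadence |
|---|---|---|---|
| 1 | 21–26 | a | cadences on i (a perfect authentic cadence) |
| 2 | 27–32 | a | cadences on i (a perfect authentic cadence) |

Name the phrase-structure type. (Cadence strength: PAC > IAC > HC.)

Both phrases have the same opening (a) and the same cadence (perfect authentic cadence): the second is a restatement, not a consequent, so this is a repeated phrase rather than a period.

repeated phrase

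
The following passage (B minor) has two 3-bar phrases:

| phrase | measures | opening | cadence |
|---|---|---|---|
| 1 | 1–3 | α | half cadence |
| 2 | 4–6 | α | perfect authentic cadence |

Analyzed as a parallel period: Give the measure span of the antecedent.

measures 1–3

The antecedent is the phrase ending with the weaker cadence (half cadence, phrase 1) and the consequent the one ending more conclusively (perfect authentic cadence, phrase 2); the antecedent is measures 1-3.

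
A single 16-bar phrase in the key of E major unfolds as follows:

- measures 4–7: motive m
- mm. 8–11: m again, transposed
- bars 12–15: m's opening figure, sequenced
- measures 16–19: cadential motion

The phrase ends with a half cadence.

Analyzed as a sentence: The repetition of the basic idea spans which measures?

measures 8–11

The presentation of a sentence is the basic idea (bars 4-7) plus its repetition (mm. 8–11); the repetition of the basic idea is therefore bars 8-11.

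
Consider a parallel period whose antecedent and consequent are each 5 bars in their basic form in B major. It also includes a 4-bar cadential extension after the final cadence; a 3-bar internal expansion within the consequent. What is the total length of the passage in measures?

Basic parallel period: 5 + 5 = 10 bars.
10 (basic form) + 4 (cadential extension) + 3 (internal expansion) = 17.

17 measures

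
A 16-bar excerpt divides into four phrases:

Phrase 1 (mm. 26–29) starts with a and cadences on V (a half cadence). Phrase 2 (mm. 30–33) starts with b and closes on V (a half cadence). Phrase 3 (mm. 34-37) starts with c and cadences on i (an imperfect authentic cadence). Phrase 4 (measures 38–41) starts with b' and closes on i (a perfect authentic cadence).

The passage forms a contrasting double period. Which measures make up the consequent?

In a double period the first pair of phrases (ending half cadence) is the large antecedent and the second pair (ending perfect authentic cadence) is the large consequent; the consequent is measures 34–41.

measures 34–41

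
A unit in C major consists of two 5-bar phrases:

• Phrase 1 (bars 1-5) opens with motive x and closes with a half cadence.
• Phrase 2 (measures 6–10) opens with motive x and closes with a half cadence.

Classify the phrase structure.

repeated phrase

Both phrases have the same opening (x) and the same cadence (half cadence): the second is a restatement, not a consequent, so this is a repeated phrase rather than a period.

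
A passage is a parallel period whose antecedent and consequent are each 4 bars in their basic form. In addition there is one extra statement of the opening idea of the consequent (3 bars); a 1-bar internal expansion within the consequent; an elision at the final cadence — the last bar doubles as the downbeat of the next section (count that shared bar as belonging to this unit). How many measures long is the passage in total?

12 measures

Basic parallel period: 4 + 4 = 8 bars.
8 (basic form) + 3 (extra statement) + 1 (internal expansion) = 12.
The elision shares a bar with the next section but does not change this unit's count.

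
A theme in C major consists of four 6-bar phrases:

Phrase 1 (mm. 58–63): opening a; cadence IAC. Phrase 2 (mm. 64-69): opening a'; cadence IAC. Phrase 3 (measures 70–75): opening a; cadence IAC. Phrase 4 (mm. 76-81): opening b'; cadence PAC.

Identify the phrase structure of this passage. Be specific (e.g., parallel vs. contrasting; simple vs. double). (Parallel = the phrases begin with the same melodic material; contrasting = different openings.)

parallel double period

Four phrases in two halves: the first half (measures 58–69) ends with an imperfect authentic cadence, the second (mm. 70–81) with a perfect authentic cadence — a large antecedent–consequent pair, i.e. a double period.
Phrase 3 begins with the same material as phrase 1, making it parallel.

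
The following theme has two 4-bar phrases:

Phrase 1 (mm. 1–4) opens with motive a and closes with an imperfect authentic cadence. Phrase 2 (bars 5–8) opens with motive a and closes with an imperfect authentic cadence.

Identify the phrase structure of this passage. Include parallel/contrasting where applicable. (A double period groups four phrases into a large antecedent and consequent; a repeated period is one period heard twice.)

Both phrases have the same opening (a) and the same cadence (imperfect authentic cadence): the second is a restatement, not a consequent, so this is a repeated phrase rather than a period.

repeated phrase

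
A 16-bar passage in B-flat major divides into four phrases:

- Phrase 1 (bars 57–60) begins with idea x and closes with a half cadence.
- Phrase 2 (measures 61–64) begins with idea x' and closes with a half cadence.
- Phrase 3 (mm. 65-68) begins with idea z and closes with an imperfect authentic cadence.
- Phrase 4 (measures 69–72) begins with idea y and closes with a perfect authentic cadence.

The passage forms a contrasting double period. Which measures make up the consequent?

measures 65–72

In a double period the four phrases pair into a large antecedent (phrases 1–2, ending half cadence) and a large consequent (phrases 3–4, ending perfect authentic cadence). The consequent spans bars 65–72.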